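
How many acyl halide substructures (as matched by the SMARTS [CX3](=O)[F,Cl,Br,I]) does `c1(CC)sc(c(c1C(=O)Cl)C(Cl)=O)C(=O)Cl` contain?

[CX3](=O)[F,Cl,Br,I] is the SMARTS for an acyl halide: a carbonyl carbon bonded to a halogen.
The molecule carries 3 separate instances of an acyl chloride (-C(=O)Cl) meeting every constraint; each maps to a distinct set of atoms, giving 3 matches.

3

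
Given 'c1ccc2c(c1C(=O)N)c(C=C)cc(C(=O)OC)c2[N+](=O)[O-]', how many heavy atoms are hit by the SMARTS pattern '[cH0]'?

6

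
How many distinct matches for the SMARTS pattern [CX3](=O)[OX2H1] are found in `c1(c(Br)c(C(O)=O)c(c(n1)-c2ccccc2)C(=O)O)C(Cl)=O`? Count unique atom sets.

2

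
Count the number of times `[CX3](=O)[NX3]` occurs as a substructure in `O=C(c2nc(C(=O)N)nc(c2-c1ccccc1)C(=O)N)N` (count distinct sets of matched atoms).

3

[CX3](=O)[NX3] is the SMARTS for an amide: a carbonyl carbon bonded to a trivalent nitrogen.
The molecule carries 3 separate instances of a primary amide (-C(=O)NH2) meeting every constraint; each maps to a distinct set of atoms, giving 3 matches.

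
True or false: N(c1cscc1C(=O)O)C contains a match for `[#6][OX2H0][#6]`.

The pattern [#6][OX2H0][#6] describes an aliphatic oxygen bridging two carbons with no H on the oxygen — an ether.
The closest candidate here is a carboxylic acid group (-C(=O)OH), but the -OH oxygen has H1; the =O is OX1, not OX2. No other fragment satisfies the full query, so there is no match.

False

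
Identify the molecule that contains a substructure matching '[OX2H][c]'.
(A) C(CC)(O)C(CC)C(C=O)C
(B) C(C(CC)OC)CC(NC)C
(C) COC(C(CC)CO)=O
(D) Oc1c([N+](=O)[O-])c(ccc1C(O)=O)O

D

[OX2H][c] describes a hydroxyl oxygen attached to an aromatic carbon (a phenol).
(A) has a hydroxyl group (-OH) but the -OH is on an aliphatic carbon, not an aromatic c.
(B) has a methoxy ether (-OCH3) but the oxygen has H0, not H1.
(C) has a hydroxyl group (-OH) but the -OH is on an aliphatic carbon, not an aromatic c.
(D) contains a hydroxyl group (-OH), which satisfies every atom and bond constraint.
So the answer is (D).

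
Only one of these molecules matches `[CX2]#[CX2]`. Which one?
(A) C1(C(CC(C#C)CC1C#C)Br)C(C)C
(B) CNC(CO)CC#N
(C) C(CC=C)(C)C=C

A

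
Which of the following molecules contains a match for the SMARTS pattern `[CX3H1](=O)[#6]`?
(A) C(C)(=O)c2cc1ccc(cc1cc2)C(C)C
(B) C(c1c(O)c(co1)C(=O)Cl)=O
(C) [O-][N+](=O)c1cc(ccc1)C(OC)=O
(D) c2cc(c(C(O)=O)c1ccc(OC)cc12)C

B

[CX3H1](=O)[#6] describes an sp2 carbon with one H, double-bonded to O and single-bonded to carbon (an aldehyde).
(A) has an acetyl/ketone group (-C(=O)CH3) but the carbonyl carbon has H0 (two carbon neighbours), not H1.
(B) contains an aldehyde (-CHO), which satisfies every atom and bond constraint.
(C) has a methyl-ester group (-C(=O)OCH3) but the carbonyl carbon has H0, not H1.
(D) has a carboxylic acid group (-C(=O)OH) but the carbonyl carbon has H0 and is bonded to O, not H1.
So the answer is (B).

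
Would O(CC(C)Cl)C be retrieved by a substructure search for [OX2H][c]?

The pattern [OX2H][c] describes a hydroxyl oxygen attached to an aromatic carbon — a phenol.
The closest candidate here is a methoxy ether (-OCH3), but the oxygen has H0, not H1. No other fragment satisfies the full query, so there is no match.

No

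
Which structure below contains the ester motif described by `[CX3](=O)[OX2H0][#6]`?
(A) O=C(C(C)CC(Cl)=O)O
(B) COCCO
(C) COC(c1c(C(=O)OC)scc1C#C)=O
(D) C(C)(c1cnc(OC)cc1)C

[CX3](=O)[OX2H0][#6] describes a carbonyl carbon bonded to an oxygen that is itself bonded to carbon (no H on that O) (an ester).
(A) has a carboxylic acid group (-C(=O)OH) but the singly-bonded O carries H (OX2H1, not H0).
(B) has a methoxy ether (-OCH3) but the ether oxygen is not adjacent to a C=O carbon.
(C) contains a methyl-ester group (-C(=O)OCH3), which satisfies every atom and bond constraint.
(D) has a methoxy ether (-OCH3) but the ether oxygen is not adjacent to a C=O carbon.
So the answer is (C).

C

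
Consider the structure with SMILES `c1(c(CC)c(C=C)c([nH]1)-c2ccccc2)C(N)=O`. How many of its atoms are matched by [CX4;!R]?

The query [CX4;!R] means: aliphatic carbon with four total connections, not in a ring.
Check the 18 heavy atoms by environment: 1× n (aromatic, X3, in 5-ring) → no; 4× c (aromatic, X3, in 5-ring) → no; 3× C (X3, acyclic) → no; 6× c (aromatic, X3, in 6-ring) → no; 1× O (X1, acyclic) → no; 1× N (X3, acyclic) → no; 2× C (X4, acyclic) → match.
That gives 2 matching atoms.

2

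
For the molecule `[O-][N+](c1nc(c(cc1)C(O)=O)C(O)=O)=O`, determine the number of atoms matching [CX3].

The query [CX3] means: C with X3: aliphatic carbon with exactly 3 total connections.
Check the 15 heavy atoms by environment: 1× n (aromatic, X2) → no; 5× c (aromatic, X3) → no; 2× C (X3) → match; 3× O (X1) → no; 2× O (X2) → no; 1× N (charge +1, X3) → no; 1× O (charge -1, X1) → no.
That gives 2 matching atoms.

2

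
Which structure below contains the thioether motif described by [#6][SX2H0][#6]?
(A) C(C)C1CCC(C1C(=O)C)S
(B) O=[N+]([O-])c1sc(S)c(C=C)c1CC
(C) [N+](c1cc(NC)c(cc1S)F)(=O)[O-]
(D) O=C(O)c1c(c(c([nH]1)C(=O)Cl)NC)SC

D

[#6][SX2H0][#6] describes an aliphatic sulfur bridging two carbons with no H on the sulfur (a thioether).
(A) has a thiol (-SH) but the sulfur has H1, not H0 bridging two carbons.
(B) has a thiol (-SH) but the sulfur has H1, not H0 bridging two carbons.
(C) has a thiol (-SH) but the sulfur has H1, not H0 bridging two carbons.
(D) contains a methylthio ether (-SCH3), which satisfies every atom and bond constraint.
So the answer is (D).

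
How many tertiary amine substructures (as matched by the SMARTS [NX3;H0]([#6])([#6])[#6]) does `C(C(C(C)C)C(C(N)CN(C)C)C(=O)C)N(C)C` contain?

[NX3;H0]([#6])([#6])[#6] is the SMARTS for a tertiary amine: a trivalent nitrogen with no H, bonded to three carbons.
The molecule carries 2 separate instances of a dimethylamino group (-N(CH3)2) meeting every constraint; each maps to a distinct set of atoms, giving 2 matches.

2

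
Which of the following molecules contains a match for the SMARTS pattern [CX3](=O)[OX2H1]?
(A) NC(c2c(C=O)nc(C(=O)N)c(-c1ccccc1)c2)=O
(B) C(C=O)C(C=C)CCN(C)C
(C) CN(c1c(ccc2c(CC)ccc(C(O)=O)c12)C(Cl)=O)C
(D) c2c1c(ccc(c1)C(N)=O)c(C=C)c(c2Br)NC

[CX3](=O)[OX2H1] describes an sp2 carbon double-bonded to O and single-bonded to an -OH oxygen (a carboxylic acid).
(A) has a primary amide (-C(=O)NH2) but the carbonyl is bonded to N, not to an -OH oxygen.
(B) has an aldehyde (-CHO) but there is no singly-bonded oxygen on the carbonyl carbon.
(C) contains a carboxylic acid group (-C(=O)OH), which satisfies every atom and bond constraint.
(D) has a primary amide (-C(=O)NH2) but the carbonyl is bonded to N, not to an -OH oxygen.
So the answer is (C).

C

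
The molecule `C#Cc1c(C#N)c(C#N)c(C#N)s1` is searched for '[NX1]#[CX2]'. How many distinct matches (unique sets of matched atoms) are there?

3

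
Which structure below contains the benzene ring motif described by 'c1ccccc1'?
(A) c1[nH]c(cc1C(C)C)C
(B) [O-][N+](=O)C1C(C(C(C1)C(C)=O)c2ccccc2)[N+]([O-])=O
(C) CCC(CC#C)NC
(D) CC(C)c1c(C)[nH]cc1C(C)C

B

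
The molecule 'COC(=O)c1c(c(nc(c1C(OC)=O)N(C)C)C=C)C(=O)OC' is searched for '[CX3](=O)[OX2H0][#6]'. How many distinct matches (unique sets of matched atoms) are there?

[CX3](=O)[OX2H0][#6] is the SMARTS for an ester: a carbonyl carbon bonded to an oxygen that is itself bonded to carbon (no H on that O).
The molecule carries 3 separate instances of a methyl-ester group (-C(=O)OCH3) meeting every constraint; each maps to a distinct set of atoms, giving 3 matches.

3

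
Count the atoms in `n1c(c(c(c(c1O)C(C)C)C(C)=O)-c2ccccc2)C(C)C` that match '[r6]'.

Check the 22 heavy atoms by environment: 1× n (aromatic, in 6-ring) → match; 11× c (aromatic, in 6-ring) → match; 8× C (acyclic) → no; 2× O (acyclic) → no.
Summing the matching environments: 1 + 11 = 12 matching atoms.

12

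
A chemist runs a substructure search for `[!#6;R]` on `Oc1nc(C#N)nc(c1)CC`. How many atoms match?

2

The query [!#6;R] means: non-carbon atom that is part of a ring.
Check the 11 heavy atoms by environment: 2× n (aromatic, in 6-ring) → match; 4× c (aromatic, in 6-ring) → no; 1× O (acyclic) → no; 3× C (acyclic) → no; 1× N (acyclic) → no.
That gives 2 matching atoms.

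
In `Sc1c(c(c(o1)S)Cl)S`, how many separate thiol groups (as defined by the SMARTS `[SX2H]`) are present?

[SX2H] is the SMARTS for a thiol: an aliphatic sulfur with two connections, one being H.
The molecule carries 3 separate instances of a thiol (-SH) meeting every constraint; each maps to a distinct set of atoms, giving 3 matches.

3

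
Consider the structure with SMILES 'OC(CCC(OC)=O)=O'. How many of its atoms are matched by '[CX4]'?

The query [CX4] means: C with X4: aliphatic carbon with exactly 4 total connections (bonds + H).
Check the 9 heavy atoms by environment: 3× C (X4) → match; 2× C (X3) → no; 2× O (X1) → no; 2× O (X2) → no.
That gives 3 matching atoms.

3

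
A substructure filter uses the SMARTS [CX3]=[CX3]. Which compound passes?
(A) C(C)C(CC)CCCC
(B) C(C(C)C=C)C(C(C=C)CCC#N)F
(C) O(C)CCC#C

B

[CX3]=[CX3] describes a non-aromatic C=C double bond between two sp2 carbons (an alkene).
(A) has an ethyl group (-CH2CH3) but its C-C bond is a single bond between CX4 carbons, not CX3=CX3.
(B) contains a vinyl group (-CH=CH2), which satisfies every atom and bond constraint.
(C) has an ethynyl group (-C#CH) but the C-C bond is a triple bond, not a double bond.
So the answer is (B).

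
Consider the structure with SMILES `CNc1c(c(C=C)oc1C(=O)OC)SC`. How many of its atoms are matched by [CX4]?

3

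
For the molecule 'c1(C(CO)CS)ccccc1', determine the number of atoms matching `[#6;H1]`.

6

The query [#6;H1] means: any carbon bearing exactly one hydrogen.
Check the 11 heavy atoms by environment: 2× C (H2) → no; 1× C (H1) → match; 1× O (H1) → no; 1× S (H1) → no; 1× c (aromatic, H0) → no; 5× c (aromatic, H1) → match.
Summing the matching environments: 1 + 5 = 6 matching atoms.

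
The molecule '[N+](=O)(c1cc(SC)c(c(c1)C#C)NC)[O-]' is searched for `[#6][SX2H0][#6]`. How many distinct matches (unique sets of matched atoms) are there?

[#6][SX2H0][#6] is the SMARTS for a thioether: an aliphatic sulfur bridging two carbons with no H on the sulfur.
Exactly one fragment in the molecule meets all constraints, giving 1 match.

1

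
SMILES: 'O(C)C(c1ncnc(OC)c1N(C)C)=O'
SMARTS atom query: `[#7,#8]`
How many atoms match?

6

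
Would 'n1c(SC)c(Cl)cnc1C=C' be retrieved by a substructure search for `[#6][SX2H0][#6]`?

Yes

The pattern [#6][SX2H0][#6] describes an aliphatic sulfur bridging two carbons with no H on the sulfur — a thioether.
The molecule carries a methylthio ether (-SCH3), whose atoms satisfy every constraint of the query, so the pattern matches.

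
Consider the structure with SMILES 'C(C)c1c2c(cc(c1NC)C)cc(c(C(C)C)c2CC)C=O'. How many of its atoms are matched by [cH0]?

8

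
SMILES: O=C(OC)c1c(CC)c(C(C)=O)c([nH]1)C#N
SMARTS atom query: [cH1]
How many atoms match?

0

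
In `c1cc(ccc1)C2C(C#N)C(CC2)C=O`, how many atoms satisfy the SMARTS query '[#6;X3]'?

7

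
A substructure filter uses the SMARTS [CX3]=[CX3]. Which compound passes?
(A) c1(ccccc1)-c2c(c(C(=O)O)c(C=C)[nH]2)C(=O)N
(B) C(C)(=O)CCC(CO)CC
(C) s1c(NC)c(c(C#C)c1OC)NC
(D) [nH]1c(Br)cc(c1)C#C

[CX3]=[CX3] describes a non-aromatic C=C double bond between two sp2 carbons (an alkene).
(A) contains a vinyl group (-CH=CH2), which satisfies every atom and bond constraint.
(B) has an ethyl group (-CH2CH3) but its C-C bond is a single bond between CX4 carbons, not CX3=CX3.
(C) has an ethynyl group (-C#CH) but the C-C bond is a triple bond, not a double bond.
(D) has an ethynyl group (-C#CH) but the C-C bond is a triple bond, not a double bond.
So the answer is (A).

A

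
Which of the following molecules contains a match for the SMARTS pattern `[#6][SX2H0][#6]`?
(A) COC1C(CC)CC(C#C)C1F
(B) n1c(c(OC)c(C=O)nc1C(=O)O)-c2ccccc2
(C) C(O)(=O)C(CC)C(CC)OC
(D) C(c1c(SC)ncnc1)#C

[#6][SX2H0][#6] describes an aliphatic sulfur bridging two carbons with no H on the sulfur (a thioether).
(A) has a methoxy ether (-OCH3) but the bridging atom is O, not S.
(B) has a methoxy ether (-OCH3) but the bridging atom is O, not S.
(C) has a methoxy ether (-OCH3) but the bridging atom is O, not S.
(D) contains a methylthio ether (-SCH3), which satisfies every atom and bond constraint.
So the answer is (D).

D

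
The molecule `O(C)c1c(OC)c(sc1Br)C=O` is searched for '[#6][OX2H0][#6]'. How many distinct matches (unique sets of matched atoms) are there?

[#6][OX2H0][#6] is the SMARTS for an ether: an aliphatic oxygen bridging two carbons with no H on the oxygen.
The molecule carries 2 separate instances of a methoxy ether (-OCH3) meeting every constraint; each maps to a distinct set of atoms, giving 2 matches.

2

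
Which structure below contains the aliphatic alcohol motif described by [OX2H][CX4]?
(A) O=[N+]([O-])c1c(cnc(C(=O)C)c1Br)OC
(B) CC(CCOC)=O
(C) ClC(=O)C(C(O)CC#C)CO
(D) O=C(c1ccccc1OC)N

[OX2H][CX4] describes a hydroxyl oxygen bound to an sp3 (X4) carbon (an aliphatic alcohol).
(A) has a methoxy ether (-OCH3) but the oxygen has H0 (ether), not H1.
(B) has a methoxy ether (-OCH3) but the oxygen has H0 (ether), not H1.
(C) contains a hydroxyl group (-OH), which satisfies every atom and bond constraint.
(D) has a methoxy ether (-OCH3) but the oxygen has H0 (ether), not H1.
So the answer is (C).

C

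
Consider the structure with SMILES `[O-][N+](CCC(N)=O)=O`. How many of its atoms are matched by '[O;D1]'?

The query [O;D1] means: aliphatic oxygen bonded to exactly one heavy atom.
Check the 8 heavy atoms by environment: 2× C (D2) → no; 1× C (D3) → no; 2× O (D1) → match; 1× N (D1) → no; 1× N (charge +1, D3) → no; 1× O (charge -1, D1) → match.
Summing the matching environments: 2 + 1 = 3 matching atoms.

3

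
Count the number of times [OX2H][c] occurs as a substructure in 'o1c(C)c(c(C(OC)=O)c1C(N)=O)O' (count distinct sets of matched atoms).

[OX2H][c] is the SMARTS for a phenol: a hydroxyl oxygen attached to an aromatic carbon.
Exactly one fragment in the molecule meets all constraints, giving 1 match.

1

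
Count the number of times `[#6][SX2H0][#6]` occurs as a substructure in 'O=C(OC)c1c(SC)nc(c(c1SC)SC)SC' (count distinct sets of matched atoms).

[#6][SX2H0][#6] is the SMARTS for a thioether: an aliphatic sulfur bridging two carbons with no H on the sulfur.
The molecule carries 4 separate instances of a methylthio ether (-SCH3) meeting every constraint; each maps to a distinct set of atoms, giving 4 matches.

4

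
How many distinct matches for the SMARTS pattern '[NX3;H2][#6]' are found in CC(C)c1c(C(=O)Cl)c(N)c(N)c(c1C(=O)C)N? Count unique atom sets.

3

[NX3;H2][#6] is the SMARTS for a primary amine: a trivalent nitrogen with two H attached to carbon.
The molecule carries 3 separate instances of a primary amino group (-NH2) meeting every constraint; each maps to a distinct set of atoms, giving 3 matches.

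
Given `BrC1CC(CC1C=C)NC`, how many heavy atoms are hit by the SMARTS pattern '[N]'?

1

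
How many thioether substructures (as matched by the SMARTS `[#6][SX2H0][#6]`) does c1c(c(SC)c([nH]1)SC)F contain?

[#6][SX2H0][#6] is the SMARTS for a thioether: an aliphatic sulfur bridging two carbons with no H on the sulfur.
The molecule carries 2 separate instances of a methylthio ether (-SCH3) meeting every constraint; each maps to a distinct set of atoms, giving 2 matches.

2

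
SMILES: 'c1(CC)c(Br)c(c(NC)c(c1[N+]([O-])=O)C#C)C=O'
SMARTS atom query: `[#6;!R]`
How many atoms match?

6

Check the 18 heavy atoms by environment: 6× c (aromatic, in 6-ring) → no; 6× C (acyclic) → match; 2× O (acyclic) → no; 1× Br (acyclic) → no; 1× N (charge +1, acyclic) → no; 1× O (charge -1, acyclic) → no; 1× N (acyclic) → no.
That gives 6 matching atoms.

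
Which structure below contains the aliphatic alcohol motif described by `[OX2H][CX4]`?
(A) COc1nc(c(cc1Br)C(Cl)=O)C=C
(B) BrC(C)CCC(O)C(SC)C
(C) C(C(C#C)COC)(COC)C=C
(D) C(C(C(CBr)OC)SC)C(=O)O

B

[OX2H][CX4] describes a hydroxyl oxygen bound to an sp3 (X4) carbon (an aliphatic alcohol).
(A) has a methoxy ether (-OCH3) but the oxygen has H0 (ether), not H1.
(B) contains a hydroxyl group (-OH), which satisfies every atom and bond constraint.
(C) has a methoxy ether (-OCH3) but the oxygen has H0 (ether), not H1.
(D) has a carboxylic acid group (-C(=O)OH) but the -OH is on a CX3 carbonyl carbon, not a CX4 carbon.
So the answer is (B).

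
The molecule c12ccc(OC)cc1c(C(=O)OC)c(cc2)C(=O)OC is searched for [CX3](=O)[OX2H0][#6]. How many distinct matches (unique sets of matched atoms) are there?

2

[CX3](=O)[OX2H0][#6] is the SMARTS for an ester: a carbonyl carbon bonded to an oxygen that is itself bonded to carbon (no H on that O).
The molecule carries 2 separate instances of a methyl-ester group (-C(=O)OCH3) meeting every constraint; each maps to a distinct set of atoms, giving 2 matches.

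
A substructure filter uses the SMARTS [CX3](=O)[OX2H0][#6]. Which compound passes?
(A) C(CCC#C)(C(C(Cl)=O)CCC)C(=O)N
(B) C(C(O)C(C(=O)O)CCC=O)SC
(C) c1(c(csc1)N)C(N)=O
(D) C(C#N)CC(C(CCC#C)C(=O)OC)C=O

[CX3](=O)[OX2H0][#6] describes a carbonyl carbon bonded to an oxygen that is itself bonded to carbon (no H on that O) (an ester).
(A) has a primary amide (-C(=O)NH2) but the carbonyl is bonded to N, not to an O-C linkage.
(B) has a carboxylic acid group (-C(=O)OH) but the singly-bonded O carries H (OX2H1, not H0).
(C) has a primary amide (-C(=O)NH2) but the carbonyl is bonded to N, not to an O-C linkage.
(D) contains a methyl-ester group (-C(=O)OCH3), which satisfies every atom and bond constraint.
So the answer is (D).

D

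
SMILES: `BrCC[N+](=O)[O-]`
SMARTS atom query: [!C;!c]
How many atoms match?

4

Check the 6 heavy atoms by environment: 2× C → no; 1× N (charge +1) → match; 1× O (charge -1) → match; 1× O → match; 1× Br → match.
Summing the matching environments: 1 + 1 + 1 + 1 = 4 matching atoms.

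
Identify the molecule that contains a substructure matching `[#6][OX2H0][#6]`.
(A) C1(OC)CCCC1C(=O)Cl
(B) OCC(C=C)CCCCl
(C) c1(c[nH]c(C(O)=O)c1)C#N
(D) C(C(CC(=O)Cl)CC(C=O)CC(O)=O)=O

[#6][OX2H0][#6] describes an aliphatic oxygen bridging two carbons with no H on the oxygen (an ether).
(A) contains a methoxy ether (-OCH3), which satisfies every atom and bond constraint.
(B) has a hydroxyl group (-OH) but the oxygen has H1, not H0 bridging two carbons.
(C) has a carboxylic acid group (-C(=O)OH) but the -OH oxygen has H1; the =O is OX1, not OX2.
(D) has a carboxylic acid group (-C(=O)OH) but the -OH oxygen has H1; the =O is OX1, not OX2.
So the answer is (A).

A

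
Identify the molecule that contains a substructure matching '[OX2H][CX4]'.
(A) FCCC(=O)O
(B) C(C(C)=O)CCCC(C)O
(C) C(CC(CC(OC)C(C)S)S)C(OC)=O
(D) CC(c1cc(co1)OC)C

[OX2H][CX4] describes a hydroxyl oxygen bound to an sp3 (X4) carbon (an aliphatic alcohol).
(A) has a carboxylic acid group (-C(=O)OH) but the -OH is on a CX3 carbonyl carbon, not a CX4 carbon.
(B) contains a hydroxyl group (-OH), which satisfies every atom and bond constraint.
(C) has a methoxy ether (-OCH3) but the oxygen has H0 (ether), not H1.
(D) has a methoxy ether (-OCH3) but the oxygen has H0 (ether), not H1.
So the answer is (B).

B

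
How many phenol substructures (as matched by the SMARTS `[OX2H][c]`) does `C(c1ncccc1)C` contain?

[OX2H][c] is the SMARTS for a phenol: a hydroxyl oxygen attached to an aromatic carbon.
No fragment in the molecule satisfies every constraint, giving 0 matches.

0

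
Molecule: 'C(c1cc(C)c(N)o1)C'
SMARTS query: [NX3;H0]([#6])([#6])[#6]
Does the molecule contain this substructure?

No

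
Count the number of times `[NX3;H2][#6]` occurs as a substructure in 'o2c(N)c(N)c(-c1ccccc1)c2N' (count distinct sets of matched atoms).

3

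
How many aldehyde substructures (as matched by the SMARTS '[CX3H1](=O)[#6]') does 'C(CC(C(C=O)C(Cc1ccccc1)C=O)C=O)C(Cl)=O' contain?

[CX3H1](=O)[#6] is the SMARTS for an aldehyde: an sp2 carbon with one H, double-bonded to O and single-bonded to carbon.
The molecule carries 3 separate instances of an aldehyde (-CHO) meeting every constraint; each maps to a distinct set of atoms, giving 3 matches.

3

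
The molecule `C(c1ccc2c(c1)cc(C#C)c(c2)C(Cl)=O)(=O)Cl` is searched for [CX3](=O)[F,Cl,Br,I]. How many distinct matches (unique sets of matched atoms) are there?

[CX3](=O)[F,Cl,Br,I] is the SMARTS for an acyl halide: a carbonyl carbon bonded to a halogen.
The molecule carries 2 separate instances of an acyl chloride (-C(=O)Cl) meeting every constraint; each maps to a distinct set of atoms, giving 2 matches.

2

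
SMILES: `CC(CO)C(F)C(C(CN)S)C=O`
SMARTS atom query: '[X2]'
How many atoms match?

The query [X2] means: any atom with exactly two total connections (bonds + H).
Check the 13 heavy atoms by environment: 7× C (X4) → no; 1× S (X2) → match; 1× C (X3) → no; 1× O (X1) → no; 1× O (X2) → match; 1× N (X3) → no; 1× F (X1) → no.
Summing the matching environments: 1 + 1 = 2 matching atoms.

2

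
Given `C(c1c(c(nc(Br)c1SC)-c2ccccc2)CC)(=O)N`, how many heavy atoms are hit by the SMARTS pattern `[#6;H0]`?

7

The query [#6;H0] means: any carbon with no attached hydrogen.
Check the 20 heavy atoms by environment: 1× n (aromatic, H0) → no; 6× c (aromatic, H0) → match; 1× C (H0) → match; 1× O (H0) → no; 1× N (H2) → no; 1× S (H0) → no; 2× C (H3) → no; 5× c (aromatic, H1) → no; 1× Br (H0) → no; 1× C (H2) → no.
Summing the matching environments: 6 + 1 = 7 matching atoms.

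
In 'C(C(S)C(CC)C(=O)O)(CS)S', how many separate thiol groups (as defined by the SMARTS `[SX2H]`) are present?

[SX2H] is the SMARTS for a thiol: an aliphatic sulfur with two connections, one being H.
The molecule carries 3 separate instances of a thiol (-SH) meeting every constraint; each maps to a distinct set of atoms, giving 3 matches.

3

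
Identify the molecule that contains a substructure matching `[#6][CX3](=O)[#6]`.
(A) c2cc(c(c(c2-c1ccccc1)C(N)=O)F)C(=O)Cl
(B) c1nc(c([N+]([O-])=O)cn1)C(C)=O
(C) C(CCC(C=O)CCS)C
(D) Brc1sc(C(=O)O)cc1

[#6][CX3](=O)[#6] describes a carbonyl carbon (no H) flanked by two carbons (a ketone).
(A) has a primary amide (-C(=O)NH2) but one neighbour of the carbonyl carbon is N, not C.
(B) contains an acetyl/ketone group (-C(=O)CH3), which satisfies every atom and bond constraint.
(C) has an aldehyde (-CHO) but the carbonyl carbon has H1, so it is not flanked by two carbons.
(D) has a carboxylic acid group (-C(=O)OH) but one neighbour of the carbonyl carbon is O, not C.
So the answer is (B).

B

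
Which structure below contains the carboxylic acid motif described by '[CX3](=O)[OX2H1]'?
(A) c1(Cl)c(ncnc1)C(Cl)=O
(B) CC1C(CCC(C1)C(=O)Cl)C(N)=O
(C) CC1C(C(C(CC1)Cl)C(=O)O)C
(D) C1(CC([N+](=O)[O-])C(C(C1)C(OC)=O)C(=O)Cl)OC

[CX3](=O)[OX2H1] describes an sp2 carbon double-bonded to O and single-bonded to an -OH oxygen (a carboxylic acid).
(A) has an acyl chloride (-C(=O)Cl) but the carbonyl is bonded to Cl, not to an -OH oxygen.
(B) has a primary amide (-C(=O)NH2) but the carbonyl is bonded to N, not to an -OH oxygen.
(C) contains a carboxylic acid group (-C(=O)OH), which satisfies every atom and bond constraint.
(D) has an acyl chloride (-C(=O)Cl) but the carbonyl is bonded to Cl, not to an -OH oxygen.
So the answer is (C).

C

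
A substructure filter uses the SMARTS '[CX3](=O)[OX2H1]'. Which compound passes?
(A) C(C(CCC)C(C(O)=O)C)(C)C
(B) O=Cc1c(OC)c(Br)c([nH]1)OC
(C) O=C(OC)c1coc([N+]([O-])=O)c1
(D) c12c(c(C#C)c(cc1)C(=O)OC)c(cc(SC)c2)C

[CX3](=O)[OX2H1] describes an sp2 carbon double-bonded to O and single-bonded to an -OH oxygen (a carboxylic acid).
(A) contains a carboxylic acid group (-C(=O)OH), which satisfies every atom and bond constraint.
(B) has an aldehyde (-CHO) but there is no singly-bonded oxygen on the carbonyl carbon.
(C) has a methyl-ester group (-C(=O)OCH3) but the singly-bonded O has no H (OX2H0, not OX2H1).
(D) has a methyl-ester group (-C(=O)OCH3) but the singly-bonded O has no H (OX2H0, not OX2H1).
So the answer is (A).

A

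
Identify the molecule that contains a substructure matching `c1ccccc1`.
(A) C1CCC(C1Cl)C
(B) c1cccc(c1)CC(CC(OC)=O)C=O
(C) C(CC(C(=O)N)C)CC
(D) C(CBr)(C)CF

c1ccccc1 describes six aromatic carbons in a ring (a benzene ring).
(A) has a methyl group (-CH3) but no six-membered all-carbon aromatic ring is present.
(B) contains a phenyl ring, which satisfies every atom and bond constraint.
(C) has a methyl group (-CH3) but no six-membered all-carbon aromatic ring is present.
(D) has a methyl group (-CH3) but no six-membered all-carbon aromatic ring is present.
So the answer is (B).

B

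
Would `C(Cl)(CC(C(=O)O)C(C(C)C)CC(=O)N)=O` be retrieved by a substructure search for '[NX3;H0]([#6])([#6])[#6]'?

The pattern [NX3;H0]([#6])([#6])[#6] describes a trivalent nitrogen with no H, bonded to three carbons — a tertiary amine.
The closest candidate here is a primary amide (-C(=O)NH2), but the amide nitrogen has H2 and only one carbon neighbour. No other fragment satisfies the full query, so there is no match.

No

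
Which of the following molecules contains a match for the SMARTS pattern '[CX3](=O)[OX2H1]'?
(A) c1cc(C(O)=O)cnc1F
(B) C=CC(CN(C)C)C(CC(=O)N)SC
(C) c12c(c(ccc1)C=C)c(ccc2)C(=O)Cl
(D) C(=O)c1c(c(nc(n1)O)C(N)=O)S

A

[CX3](=O)[OX2H1] describes an sp2 carbon double-bonded to O and single-bonded to an -OH oxygen (a carboxylic acid).
(A) contains a carboxylic acid group (-C(=O)OH), which satisfies every atom and bond constraint.
(B) has a primary amide (-C(=O)NH2) but the carbonyl is bonded to N, not to an -OH oxygen.
(C) has an acyl chloride (-C(=O)Cl) but the carbonyl is bonded to Cl, not to an -OH oxygen.
(D) has a primary amide (-C(=O)NH2) but the carbonyl is bonded to N, not to an -OH oxygen.
So the answer is (A).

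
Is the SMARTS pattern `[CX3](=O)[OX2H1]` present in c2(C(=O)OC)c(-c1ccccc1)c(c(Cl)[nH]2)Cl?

No

The pattern [CX3](=O)[OX2H1] describes an sp2 carbon double-bonded to O and single-bonded to an -OH oxygen — a carboxylic acid.
The closest candidate here is a methyl-ester group (-C(=O)OCH3), but the singly-bonded O has no H (OX2H0, not OX2H1). No other fragment satisfies the full query, so there is no match.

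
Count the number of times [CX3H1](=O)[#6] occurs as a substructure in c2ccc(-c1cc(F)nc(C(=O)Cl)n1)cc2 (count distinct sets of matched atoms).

[CX3H1](=O)[#6] is the SMARTS for an aldehyde: an sp2 carbon with one H, double-bonded to O and single-bonded to carbon.
No fragment in the molecule satisfies every constraint, giving 0 matches.

0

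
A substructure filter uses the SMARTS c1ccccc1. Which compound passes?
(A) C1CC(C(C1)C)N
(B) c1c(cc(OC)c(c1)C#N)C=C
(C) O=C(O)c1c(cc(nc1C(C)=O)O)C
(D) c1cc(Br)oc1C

c1ccccc1 describes six aromatic carbons in a ring (a benzene ring).
(A) has a methyl group (-CH3) but no six-membered all-carbon aromatic ring is present.
(B) contains the required atom environment, so the pattern matches.
(C) has a methyl group (-CH3) but no six-membered all-carbon aromatic ring is present.
(D) has a methyl group (-CH3) but no six-membered all-carbon aromatic ring is present.
So the answer is (B).

B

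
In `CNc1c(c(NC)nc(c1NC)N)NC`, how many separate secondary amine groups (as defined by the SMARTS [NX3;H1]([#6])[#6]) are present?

4

[NX3;H1]([#6])[#6] is the SMARTS for a secondary amine: a trivalent nitrogen with one H, bonded to two carbons.
The molecule carries 4 separate instances of an N-methylamino group (-NHCH3) meeting every constraint; each maps to a distinct set of atoms, giving 4 matches.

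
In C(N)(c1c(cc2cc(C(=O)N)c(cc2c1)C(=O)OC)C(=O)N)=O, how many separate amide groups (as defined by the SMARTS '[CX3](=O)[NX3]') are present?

[CX3](=O)[NX3] is the SMARTS for an amide: a carbonyl carbon bonded to a trivalent nitrogen.
The molecule carries 3 separate instances of a primary amide (-C(=O)NH2) meeting every constraint; each maps to a distinct set of atoms, giving 3 matches.

3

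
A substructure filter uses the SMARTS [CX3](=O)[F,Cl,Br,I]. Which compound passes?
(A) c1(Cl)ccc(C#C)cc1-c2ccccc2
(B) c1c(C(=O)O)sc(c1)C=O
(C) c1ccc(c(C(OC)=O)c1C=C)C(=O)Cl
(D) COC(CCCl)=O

[CX3](=O)[F,Cl,Br,I] describes a carbonyl carbon bonded to a halogen (an acyl halide).
(A) has a chloro substituent but the Cl is not on a carbonyl carbon.
(B) has a carboxylic acid group (-C(=O)OH) but the carbonyl is bonded to -OH, not to a halogen.
(C) contains an acyl chloride (-C(=O)Cl), which satisfies every atom and bond constraint.
(D) has a methyl-ester group (-C(=O)OCH3) but the carbonyl is bonded to -O-C, not to a halogen.
So the answer is (C).

C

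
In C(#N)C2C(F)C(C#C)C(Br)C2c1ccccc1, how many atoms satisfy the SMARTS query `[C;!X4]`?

3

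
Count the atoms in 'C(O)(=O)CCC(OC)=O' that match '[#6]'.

Check the 9 heavy atoms by environment: 5× C → match; 4× O → no.
That gives 5 matching atoms.

5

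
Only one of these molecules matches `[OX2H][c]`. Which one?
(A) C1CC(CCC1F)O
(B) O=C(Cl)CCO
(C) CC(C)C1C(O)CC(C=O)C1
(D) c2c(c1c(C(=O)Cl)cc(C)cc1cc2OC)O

D

[OX2H][c] describes a hydroxyl oxygen attached to an aromatic carbon (a phenol).
(A) has a hydroxyl group (-OH) but the -OH is on an aliphatic carbon, not an aromatic c.
(B) has a hydroxyl group (-OH) but the -OH is on an aliphatic carbon, not an aromatic c.
(C) has a hydroxyl group (-OH) but the -OH is on an aliphatic carbon, not an aromatic c.
(D) contains a hydroxyl group (-OH), which satisfies every atom and bond constraint.
So the answer is (D).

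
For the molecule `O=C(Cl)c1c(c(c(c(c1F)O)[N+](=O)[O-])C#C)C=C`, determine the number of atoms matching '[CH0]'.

2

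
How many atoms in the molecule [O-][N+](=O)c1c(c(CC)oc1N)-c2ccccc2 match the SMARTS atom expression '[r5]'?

The query [r5] means: r5 matches atoms in a five-membered ring.
Check the 17 heavy atoms by environment: 1× o (aromatic, in 5-ring) → match; 4× c (aromatic, in 5-ring) → match; 1× N (charge +1, acyclic) → no; 1× O (charge -1, acyclic) → no; 1× O (acyclic) → no; 2× C (acyclic) → no; 1× N (acyclic) → no; 6× c (aromatic, in 6-ring) → no.
Summing the matching environments: 1 + 4 = 5 matching atoms.

5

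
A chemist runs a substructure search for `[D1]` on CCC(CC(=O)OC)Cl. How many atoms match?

4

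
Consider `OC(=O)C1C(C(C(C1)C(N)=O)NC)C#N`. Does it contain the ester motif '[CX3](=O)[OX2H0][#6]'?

No

The pattern [CX3](=O)[OX2H0][#6] describes a carbonyl carbon bonded to an oxygen that is itself bonded to carbon (no H on that O) — an ester.
The closest candidate here is a carboxylic acid group (-C(=O)OH), but the singly-bonded O carries H (OX2H1, not H0). No other fragment satisfies the full query, so there is no match.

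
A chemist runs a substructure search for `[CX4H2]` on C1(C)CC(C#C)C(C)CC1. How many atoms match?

Check the 10 heavy atoms by environment: 3× C (H2, X4) → match; 3× C (H1, X4) → no; 2× C (H3, X4) → no; 1× C (H0, X2) → no; 1× C (H1, X2) → no.
That gives 3 matching atoms.

3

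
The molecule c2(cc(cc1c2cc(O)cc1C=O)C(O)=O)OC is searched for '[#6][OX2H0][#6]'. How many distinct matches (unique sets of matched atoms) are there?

1

[#6][OX2H0][#6] is the SMARTS for an ether: an aliphatic oxygen bridging two carbons with no H on the oxygen.
Exactly one fragment in the molecule meets all constraints, giving 1 match.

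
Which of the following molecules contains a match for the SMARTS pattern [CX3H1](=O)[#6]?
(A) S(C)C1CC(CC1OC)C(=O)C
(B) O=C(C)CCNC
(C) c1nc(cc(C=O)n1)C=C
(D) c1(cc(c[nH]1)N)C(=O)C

C

[CX3H1](=O)[#6] describes an sp2 carbon with one H, double-bonded to O and single-bonded to carbon (an aldehyde).
(A) has an acetyl/ketone group (-C(=O)CH3) but the carbonyl carbon has H0 (two carbon neighbours), not H1.
(B) has an acetyl/ketone group (-C(=O)CH3) but the carbonyl carbon has H0 (two carbon neighbours), not H1.
(C) contains an aldehyde (-CHO), which satisfies every atom and bond constraint.
(D) has an acetyl/ketone group (-C(=O)CH3) but the carbonyl carbon has H0 (two carbon neighbours), not H1.
So the answer is (C).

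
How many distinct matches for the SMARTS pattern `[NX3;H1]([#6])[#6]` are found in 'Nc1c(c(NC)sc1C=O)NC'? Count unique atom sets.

2

[NX3;H1]([#6])[#6] is the SMARTS for a secondary amine: a trivalent nitrogen with one H, bonded to two carbons.
The molecule carries 2 separate instances of an N-methylamino group (-NHCH3) meeting every constraint; each maps to a distinct set of atoms, giving 2 matches.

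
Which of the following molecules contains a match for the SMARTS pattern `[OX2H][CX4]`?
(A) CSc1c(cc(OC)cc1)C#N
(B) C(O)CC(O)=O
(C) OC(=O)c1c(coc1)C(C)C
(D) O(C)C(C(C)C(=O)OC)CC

[OX2H][CX4] describes a hydroxyl oxygen bound to an sp3 (X4) carbon (an aliphatic alcohol).
(A) has a methoxy ether (-OCH3) but the oxygen has H0 (ether), not H1.
(B) contains a hydroxyl group (-OH), which satisfies every atom and bond constraint.
(C) has a carboxylic acid group (-C(=O)OH) but the -OH is on a CX3 carbonyl carbon, not a CX4 carbon.
(D) has a methoxy ether (-OCH3) but the oxygen has H0 (ether), not H1.
So the answer is (B).

B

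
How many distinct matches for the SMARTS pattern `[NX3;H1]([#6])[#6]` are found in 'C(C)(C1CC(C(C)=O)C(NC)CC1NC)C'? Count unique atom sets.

2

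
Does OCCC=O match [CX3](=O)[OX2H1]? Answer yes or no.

No

The pattern [CX3](=O)[OX2H1] describes an sp2 carbon double-bonded to O and single-bonded to an -OH oxygen — a carboxylic acid.
The closest candidate here is an aldehyde (-CHO), but there is no singly-bonded oxygen on the carbonyl carbon. No other fragment satisfies the full query, so there is no match.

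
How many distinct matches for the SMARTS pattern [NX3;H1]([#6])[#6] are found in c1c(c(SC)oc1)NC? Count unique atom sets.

1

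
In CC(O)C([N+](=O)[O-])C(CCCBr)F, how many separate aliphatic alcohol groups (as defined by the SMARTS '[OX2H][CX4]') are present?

[OX2H][CX4] is the SMARTS for an aliphatic alcohol: a hydroxyl oxygen bound to an sp3 (X4) carbon.
Exactly one fragment in the molecule meets all constraints, giving 1 match.

1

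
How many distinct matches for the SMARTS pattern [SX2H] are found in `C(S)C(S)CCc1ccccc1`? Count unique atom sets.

[SX2H] is the SMARTS for a thiol: an aliphatic sulfur with two connections, one being H.
The molecule carries 2 separate instances of a thiol (-SH) meeting every constraint; each maps to a distinct set of atoms, giving 2 matches.

2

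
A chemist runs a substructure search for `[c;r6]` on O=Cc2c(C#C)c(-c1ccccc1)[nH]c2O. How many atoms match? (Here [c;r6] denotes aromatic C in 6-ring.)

The query [c;r6] means: aromatic carbon that belongs to a six-membered ring.
Check the 16 heavy atoms by environment: 1× n (aromatic, in 5-ring) → no; 4× c (aromatic, in 5-ring) → no; 2× O (acyclic) → no; 3× C (acyclic) → no; 6× c (aromatic, in 6-ring) → match.
That gives 6 matching atoms.

6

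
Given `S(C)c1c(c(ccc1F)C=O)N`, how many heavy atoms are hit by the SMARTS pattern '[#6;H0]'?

4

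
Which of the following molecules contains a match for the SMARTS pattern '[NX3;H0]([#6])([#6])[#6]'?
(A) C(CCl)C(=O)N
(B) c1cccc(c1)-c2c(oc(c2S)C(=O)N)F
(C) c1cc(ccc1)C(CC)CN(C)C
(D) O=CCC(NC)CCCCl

[NX3;H0]([#6])([#6])[#6] describes a trivalent nitrogen with no H, bonded to three carbons (a tertiary amine).
(A) has a primary amide (-C(=O)NH2) but the amide nitrogen has H2 and only one carbon neighbour.
(B) has a primary amide (-C(=O)NH2) but the amide nitrogen has H2 and only one carbon neighbour.
(C) contains a dimethylamino group (-N(CH3)2), which satisfies every atom and bond constraint.
(D) has an N-methylamino group (-NHCH3) but the nitrogen still has one H (H1), not H0.
So the answer is (C).

C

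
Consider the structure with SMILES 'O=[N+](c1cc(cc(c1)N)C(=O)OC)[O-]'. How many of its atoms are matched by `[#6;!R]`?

2

Check the 14 heavy atoms by environment: 6× c (aromatic, in 6-ring) → no; 1× N (acyclic) → no; 2× C (acyclic) → match; 3× O (acyclic) → no; 1× N (charge +1, acyclic) → no; 1× O (charge -1, acyclic) → no.
That gives 2 matching atoms.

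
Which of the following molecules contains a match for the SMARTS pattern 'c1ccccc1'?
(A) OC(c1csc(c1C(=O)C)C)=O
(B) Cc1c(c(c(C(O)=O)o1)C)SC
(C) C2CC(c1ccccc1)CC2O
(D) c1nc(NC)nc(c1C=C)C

c1ccccc1 describes six aromatic carbons in a ring (a benzene ring).
(A) has a methyl group (-CH3) but no six-membered all-carbon aromatic ring is present.
(B) has a methyl group (-CH3) but no six-membered all-carbon aromatic ring is present.
(C) contains a phenyl ring, which satisfies every atom and bond constraint.
(D) has a methyl group (-CH3) but no six-membered all-carbon aromatic ring is present.
So the answer is (C).

C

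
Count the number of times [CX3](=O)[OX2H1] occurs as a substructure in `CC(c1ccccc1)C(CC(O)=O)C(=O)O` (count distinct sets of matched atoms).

2

[CX3](=O)[OX2H1] is the SMARTS for a carboxylic acid: an sp2 carbon double-bonded to O and single-bonded to an -OH oxygen.
The molecule carries 2 separate instances of a carboxylic acid group (-C(=O)OH) meeting every constraint; each maps to a distinct set of atoms, giving 2 matches.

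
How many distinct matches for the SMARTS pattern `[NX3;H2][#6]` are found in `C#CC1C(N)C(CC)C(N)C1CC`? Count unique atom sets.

2

[NX3;H2][#6] is the SMARTS for a primary amine: a trivalent nitrogen with two H attached to carbon.
The molecule carries 2 separate instances of a primary amino group (-NH2) meeting every constraint; each maps to a distinct set of atoms, giving 2 matches.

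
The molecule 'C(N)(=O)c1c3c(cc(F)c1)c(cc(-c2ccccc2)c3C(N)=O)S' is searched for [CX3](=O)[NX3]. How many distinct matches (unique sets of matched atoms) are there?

[CX3](=O)[NX3] is the SMARTS for an amide: a carbonyl carbon bonded to a trivalent nitrogen.
The molecule carries 2 separate instances of a primary amide (-C(=O)NH2) meeting every constraint; each maps to a distinct set of atoms, giving 2 matches.

2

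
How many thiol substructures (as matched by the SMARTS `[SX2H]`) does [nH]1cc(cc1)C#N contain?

[SX2H] is the SMARTS for a thiol: an aliphatic sulfur with two connections, one being H.
No fragment in the molecule satisfies every constraint, giving 0 matches.

0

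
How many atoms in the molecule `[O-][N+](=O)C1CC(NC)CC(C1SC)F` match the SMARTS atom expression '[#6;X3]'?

The query [#6;X3] means: any carbon (aromatic or not) with three total connections.
Check the 14 heavy atoms by environment: 8× C (X4) → no; 1× N (X3) → no; 1× S (X2) → no; 1× F (X1) → no; 1× N (charge +1, X3) → no; 1× O (charge -1, X1) → no; 1× O (X1) → no.
No environment satisfies the query, so 0 matching atoms.

0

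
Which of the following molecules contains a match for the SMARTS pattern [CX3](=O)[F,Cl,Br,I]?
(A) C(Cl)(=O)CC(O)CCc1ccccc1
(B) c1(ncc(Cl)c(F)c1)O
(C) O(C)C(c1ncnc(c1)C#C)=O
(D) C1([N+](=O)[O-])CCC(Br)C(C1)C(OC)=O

A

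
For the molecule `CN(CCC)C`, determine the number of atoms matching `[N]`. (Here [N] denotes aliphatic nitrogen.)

1

Check the 6 heavy atoms by environment: 5× C → no; 1× N → match.
That gives 1 matching atom.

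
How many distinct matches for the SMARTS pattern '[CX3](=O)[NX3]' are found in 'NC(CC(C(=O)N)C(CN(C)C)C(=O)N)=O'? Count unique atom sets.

3

[CX3](=O)[NX3] is the SMARTS for an amide: a carbonyl carbon bonded to a trivalent nitrogen.
The molecule carries 3 separate instances of a primary amide (-C(=O)NH2) meeting every constraint; each maps to a distinct set of atoms, giving 3 matches.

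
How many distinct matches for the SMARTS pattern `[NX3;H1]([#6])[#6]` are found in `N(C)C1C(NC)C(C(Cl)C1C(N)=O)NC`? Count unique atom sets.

[NX3;H1]([#6])[#6] is the SMARTS for a secondary amine: a trivalent nitrogen with one H, bonded to two carbons.
The molecule carries 3 separate instances of an N-methylamino group (-NHCH3) meeting every constraint; each maps to a distinct set of atoms, giving 3 matches.

3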